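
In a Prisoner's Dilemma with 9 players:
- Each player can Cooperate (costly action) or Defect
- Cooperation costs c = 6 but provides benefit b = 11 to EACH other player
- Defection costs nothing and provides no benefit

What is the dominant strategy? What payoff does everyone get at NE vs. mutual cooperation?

Dominant: Defect; NE payoff = 0; Coop payoff = 82

Work:
Defect dominates (saves cost c = 6, benefit to others is external)
NE: All defect → everyone gets 0
If all cooperate: each receives (8)×11 - 6 = 82
Social dilemma: 82 > 0 but NE gives 0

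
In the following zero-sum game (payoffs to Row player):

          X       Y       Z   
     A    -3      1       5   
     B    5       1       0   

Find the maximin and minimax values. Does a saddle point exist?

Maximin = 0, Minimax = 1, Saddle: False

Work:
Row minimums: [-3, 0] → maximin = 0
Column maximums: [5, 1, 5] → minimax = 1
No saddle point (maximin ≠ minimax). Mixed strategy needed.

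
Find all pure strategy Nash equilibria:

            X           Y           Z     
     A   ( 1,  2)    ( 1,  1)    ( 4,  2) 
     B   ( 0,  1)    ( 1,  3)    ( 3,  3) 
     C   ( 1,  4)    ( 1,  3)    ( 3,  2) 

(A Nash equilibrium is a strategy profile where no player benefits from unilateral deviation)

Nash equilibrium: (A, X), (A, Z), (B, Y), (C, X)

Work:
Best responses:
  P1 vs X: payoffs [1, 0, 1] → best response A/C (payoff 1)
  P1 vs Y: payoffs [1, 1, 1] → best response A/B/C (payoff 1)
  P1 vs Z: payoffs [4, 3, 3] → best response A (payoff 4)
  P2 vs A: payoffs [2, 1, 2] → best response X/Z (payoff 2)
  P2 vs B: payoffs [1, 3, 3] → best response Y/Z (payoff 3)
  P2 vs C: payoffs [4, 3, 2] → best response X (payoff 4)
Mutual best responses: (A,X), (A,Z), (B,Y), (C,X) → Nash equilibria.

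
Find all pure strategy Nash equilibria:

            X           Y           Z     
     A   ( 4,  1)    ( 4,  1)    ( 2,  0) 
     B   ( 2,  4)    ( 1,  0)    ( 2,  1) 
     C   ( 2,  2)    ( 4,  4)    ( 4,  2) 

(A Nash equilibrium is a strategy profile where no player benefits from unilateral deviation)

Nash equilibrium: (A, X), (A, Y), (C, Y)

Work:
Best responses:
  P1 vs X: payoffs [4, 2, 2] → best response A (payoff 4)
  P1 vs Y: payoffs [4, 1, 4] → best response A/C (payoff 4)
  P1 vs Z: payoffs [2, 2, 4] → best response C (payoff 4)
  P2 vs A: payoffs [1, 1, 0] → best response X/Y (payoff 1)
  P2 vs B: payoffs [4, 0, 1] → best response X (payoff 4)
  P2 vs C: payoffs [2, 4, 2] → best response Y (payoff 4)
Mutual best responses: (A,X), (A,Y), (C,Y) → Nash equilibria.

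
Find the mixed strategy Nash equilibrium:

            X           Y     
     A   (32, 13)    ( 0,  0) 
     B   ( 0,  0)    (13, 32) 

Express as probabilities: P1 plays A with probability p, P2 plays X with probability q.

p = 0.7111, q = 0.2889

Work:
Find probabilities that make opponent indifferent:
P2 chooses q to make P1 indifferent between A and B
P1 chooses p to make P2 indifferent between X and Y
Mixed NE: P1 plays (A: 0.7111, B: 0.2889), P2 plays (X: 0.2889, Y: 0.7111)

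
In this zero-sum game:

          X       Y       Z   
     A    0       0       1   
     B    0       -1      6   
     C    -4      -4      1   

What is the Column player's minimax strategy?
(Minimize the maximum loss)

Column should play X or Y (all achieve the minimum), value = 0

Work:
Column player minimizes Row's maximum payoff:
Column X: max payoff to Row = 0
Column Y: max payoff to Row = 0
Column Z: max payoff to Row = 6
Minimum is 0, achieved by columns X, Y (tied).
Each of X or Y is a minimax strategy.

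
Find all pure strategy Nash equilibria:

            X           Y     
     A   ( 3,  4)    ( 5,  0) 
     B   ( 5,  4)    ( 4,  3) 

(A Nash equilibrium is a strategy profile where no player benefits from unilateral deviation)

Nash equilibrium: (B, X)

Work:
Best responses:
  P1 vs X: payoffs [3, 5] → best response B (payoff 5)
  P1 vs Y: payoffs [5, 4] → best response A (payoff 5)
  P2 vs A: payoffs [4, 0] → best response X (payoff 4)
  P2 vs B: payoffs [4, 3] → best response X (payoff 4)
Mutual best responses: (B,X) → Nash equilibria.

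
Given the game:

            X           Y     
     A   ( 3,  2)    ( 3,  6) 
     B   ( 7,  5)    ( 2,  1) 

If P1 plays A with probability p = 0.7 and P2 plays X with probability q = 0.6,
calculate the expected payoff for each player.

E[P1] = 3.6, E[P2] = 3.54

Work:
E[P1] = p·q·π₁(A,X) + p·(1-q)·π₁(A,Y) + (1-p)·q·π₁(B,X) + (1-p)·(1-q)·π₁(B,Y)
= 0.7·0.6·3 + 0.7·0.4·3 + 0.3·0.6·7 + 0.3·0.4·2
= 3.6

E[P2] = 3.54 (similar calculation)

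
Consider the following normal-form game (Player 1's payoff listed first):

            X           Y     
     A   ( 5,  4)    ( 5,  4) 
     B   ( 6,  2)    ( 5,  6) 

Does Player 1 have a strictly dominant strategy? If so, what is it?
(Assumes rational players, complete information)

No strictly dominant strategy exists for Player 1

Work:
A strategy strictly dominates another if it gives a strictly higher payoff against every opponent action. Compare each pair of P1's strategies column-by-column:
  A vs B: [5 vs 6, 5 vs 5] → A does not strictly dominate B (column X: 5 ≤ 6)
  B vs A: [6 vs 5, 5 vs 5] → B does not strictly dominate A (column Y: 5 ≤ 5)
No single strategy strictly dominates all others → no strictly dominant strategy.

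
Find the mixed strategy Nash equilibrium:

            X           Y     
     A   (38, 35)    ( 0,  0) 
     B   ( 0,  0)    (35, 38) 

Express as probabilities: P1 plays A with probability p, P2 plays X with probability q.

p = 0.5205, q = 0.4795

Work:
Find probabilities that make opponent indifferent:
P2 chooses q to make P1 indifferent between A and B
P1 chooses p to make P2 indifferent between X and Y
Mixed NE: P1 plays (A: 0.5205, B: 0.4795), P2 plays (X: 0.4795, Y: 0.5205)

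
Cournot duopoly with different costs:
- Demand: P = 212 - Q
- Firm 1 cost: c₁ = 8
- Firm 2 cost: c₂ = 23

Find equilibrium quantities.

q₁* = 73.0, q₂* = 58.0

Work:
Reaction: q₁ = (212 - 8 - q₂)/2
Reaction: q₂ = (212 - 23 - q₁)/2
Solve simultaneously:
q₁* = (212 - 2×8 + 23)/3 = 73.0
q₂* = (212 - 2×23 + 8)/3 = 58.0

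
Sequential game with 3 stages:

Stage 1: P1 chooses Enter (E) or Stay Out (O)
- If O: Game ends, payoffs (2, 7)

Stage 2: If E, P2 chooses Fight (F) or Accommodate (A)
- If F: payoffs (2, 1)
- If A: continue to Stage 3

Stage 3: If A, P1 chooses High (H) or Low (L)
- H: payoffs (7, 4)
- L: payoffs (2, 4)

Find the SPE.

SPE: (E, A, H); Outcome (7, 4)

Work:
Stage 3: P1 chooses H (7 vs 2)
Stage 2: P2: F->1, A->4 (anticipating H). Choose A
Stage 1: P1: O->2, E->7 (anticipating A, H). Choose E
SPE path: E -> A -> H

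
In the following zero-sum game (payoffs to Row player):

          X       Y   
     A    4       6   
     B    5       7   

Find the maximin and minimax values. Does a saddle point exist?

Maximin = 5, Minimax = 5, Saddle: True

Work:
Row minimums: [4, 5] → maximin = 5
Column maximums: [5, 7] → minimax = 5
Saddle point exists! Game value = 5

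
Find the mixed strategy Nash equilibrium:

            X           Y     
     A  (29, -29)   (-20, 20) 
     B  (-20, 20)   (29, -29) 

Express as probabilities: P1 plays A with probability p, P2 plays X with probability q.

p = 0.5, q = 0.5

Work:
Find probabilities that make opponent indifferent:
P2 chooses q to make P1 indifferent between A and B
P1 chooses p to make P2 indifferent between X and Y
Mixed NE: P1 plays (A: 0.5, B: 0.5), P2 plays (X: 0.5, Y: 0.5)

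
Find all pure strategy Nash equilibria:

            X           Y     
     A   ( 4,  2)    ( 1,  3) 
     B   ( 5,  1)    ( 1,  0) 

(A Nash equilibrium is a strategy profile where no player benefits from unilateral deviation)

Nash equilibrium: (A, Y), (B, X)

Work:
Best responses:
  P1 vs X: payoffs [4, 5] → best response B (payoff 5)
  P1 vs Y: payoffs [1, 1] → best response A/B (payoff 1)
  P2 vs A: payoffs [2, 3] → best response Y (payoff 3)
  P2 vs B: payoffs [1, 0] → best response X (payoff 1)
Mutual best responses: (A,Y), (B,X) → Nash equilibria.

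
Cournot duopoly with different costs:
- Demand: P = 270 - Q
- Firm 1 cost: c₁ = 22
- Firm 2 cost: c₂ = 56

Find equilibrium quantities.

q₁* = 94.0, q₂* = 60.0

Work:
Reaction: q₁ = (270 - 22 - q₂)/2
Reaction: q₂ = (270 - 56 - q₁)/2
Solve simultaneously:
q₁* = (270 - 2×22 + 56)/3 = 94.0
q₂* = (270 - 2×56 + 22)/3 = 60.0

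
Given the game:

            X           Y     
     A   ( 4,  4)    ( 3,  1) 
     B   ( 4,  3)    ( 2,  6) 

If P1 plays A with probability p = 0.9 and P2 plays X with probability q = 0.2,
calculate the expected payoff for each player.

E[P1] = 3.12, E[P2] = 1.98

Work:
E[P1] = p·q·π₁(A,X) + p·(1-q)·π₁(A,Y) + (1-p)·q·π₁(B,X) + (1-p)·(1-q)·π₁(B,Y)
= 0.9·0.2·4 + 0.9·0.8·3 + 0.1·0.2·4 + 0.1·0.8·2
= 3.12

E[P2] = 1.98 (similar calculation)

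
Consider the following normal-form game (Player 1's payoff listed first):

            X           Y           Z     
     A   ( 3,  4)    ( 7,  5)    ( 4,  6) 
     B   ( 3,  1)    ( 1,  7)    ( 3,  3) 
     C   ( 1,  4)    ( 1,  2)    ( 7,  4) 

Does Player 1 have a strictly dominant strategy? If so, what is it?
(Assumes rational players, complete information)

No strictly dominant strategy exists for Player 1

Work:
A strategy strictly dominates another if it gives a strictly higher payoff against every opponent action. Compare each pair of P1's strategies column-by-column:
  A vs B: [3 vs 3, 7 vs 1, 4 vs 3] → A does not strictly dominate B (column X: 3 ≤ 3)
  A vs C: [3 vs 1, 7 vs 1, 4 vs 7] → A does not strictly dominate C (column Z: 4 ≤ 7)
  B vs A: [3 vs 3, 1 vs 7, 3 vs 4] → B does not strictly dominate A (column X: 3 ≤ 3)
  B vs C: [3 vs 1, 1 vs 1, 3 vs 7] → B does not strictly dominate C (column Y: 1 ≤ 1)
  C vs A: [1 vs 3, 1 vs 7, 7 vs 4] → C does not strictly dominate A (column X: 1 ≤ 3)
  C vs B: [1 vs 3, 1 vs 1, 7 vs 3] → C does not strictly dominate B (column X: 1 ≤ 3)
No single strategy strictly dominates all others → no strictly dominant strategy.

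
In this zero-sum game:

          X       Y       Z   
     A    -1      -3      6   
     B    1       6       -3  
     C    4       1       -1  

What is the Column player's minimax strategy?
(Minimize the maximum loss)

Column should play X, value = 4

Work:
Column player minimizes Row's maximum payoff:
Column X: max payoff to Row = 4
Column Y: max payoff to Row = 6
Column Z: max payoff to Row = 6
Minimum is 4, achieved by column X.
Minimax strategy: X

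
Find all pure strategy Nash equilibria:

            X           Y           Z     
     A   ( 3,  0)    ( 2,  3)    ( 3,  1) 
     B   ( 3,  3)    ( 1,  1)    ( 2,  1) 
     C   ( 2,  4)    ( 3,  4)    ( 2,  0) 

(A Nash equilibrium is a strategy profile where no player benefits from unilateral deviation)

Nash equilibrium: (B, X), (C, Y)

Work:
Best responses:
  P1 vs X: payoffs [3, 3, 2] → best response A/B (payoff 3)
  P1 vs Y: payoffs [2, 1, 3] → best response C (payoff 3)
  P1 vs Z: payoffs [3, 2, 2] → best response A (payoff 3)
  P2 vs A: payoffs [0, 3, 1] → best response Y (payoff 3)
  P2 vs B: payoffs [3, 1, 1] → best response X (payoff 3)
  P2 vs C: payoffs [4, 4, 0] → best response X/Y (payoff 4)
Mutual best responses: (B,X), (C,Y) → Nash equilibria.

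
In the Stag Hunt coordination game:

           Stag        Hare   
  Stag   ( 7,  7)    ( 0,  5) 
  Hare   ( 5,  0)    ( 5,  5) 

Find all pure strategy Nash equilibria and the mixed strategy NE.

Pure NE: (Stag, Stag) and (Hare, Hare); Mixed NE: p = 0.7143, q = 0.7143

Work:
Check pure NE:
(Stag, Stag): (7, 7) - no unilateral deviation beneficial
(Hare, Hare): (5, 5) - no unilateral deviation beneficial
Mixed NE: P1 plays Stag with p = 0.7143, P2 plays Stag with q = 0.7143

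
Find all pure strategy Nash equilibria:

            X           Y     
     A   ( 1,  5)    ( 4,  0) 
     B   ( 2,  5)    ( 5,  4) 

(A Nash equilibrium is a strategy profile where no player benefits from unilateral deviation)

Nash equilibrium: (B, X)

Work:
Best responses:
  P1 vs X: payoffs [1, 2] → best response B (payoff 2)
  P1 vs Y: payoffs [4, 5] → best response B (payoff 5)
  P2 vs A: payoffs [5, 0] → best response X (payoff 5)
  P2 vs B: payoffs [5, 4] → best response X (payoff 5)
Mutual best responses: (B,X) → Nash equilibria.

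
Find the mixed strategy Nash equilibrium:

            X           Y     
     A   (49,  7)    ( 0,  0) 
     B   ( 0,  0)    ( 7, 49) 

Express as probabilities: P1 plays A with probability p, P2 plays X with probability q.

p = 0.875, q = 0.125

Work:
Find probabilities that make opponent indifferent:
P2 chooses q to make P1 indifferent between A and B
P1 chooses p to make P2 indifferent between X and Y
Mixed NE: P1 plays (A: 0.875, B: 0.125), P2 plays (X: 0.125, Y: 0.875)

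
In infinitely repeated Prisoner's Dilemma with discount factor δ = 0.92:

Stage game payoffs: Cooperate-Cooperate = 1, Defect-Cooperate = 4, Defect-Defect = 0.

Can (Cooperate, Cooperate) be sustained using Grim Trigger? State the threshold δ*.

δ* = 0.75; since δ = 0.92 ≥ 0.75, cooperation can be sustained

Work:
For Grim Trigger:
Cooperate forever: 1/(1-δ)
Defect then punished: 4 + 0·δ/(1-δ)
Need: 1/(1-δ) ≥ 4 + 0·δ/(1-δ)
Solving: δ ≥ (T-R)/(T-P) = (4-1)/(4-0) = 0.75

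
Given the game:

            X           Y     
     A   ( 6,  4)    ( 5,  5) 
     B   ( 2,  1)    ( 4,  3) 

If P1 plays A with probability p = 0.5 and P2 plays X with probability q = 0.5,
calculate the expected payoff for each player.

E[P1] = 4.25, E[P2] = 3.25

Work:
E[P1] = p·q·π₁(A,X) + p·(1-q)·π₁(A,Y) + (1-p)·q·π₁(B,X) + (1-p)·(1-q)·π₁(B,Y)
= 0.5·0.5·6 + 0.5·0.5·5 + 0.5·0.5·2 + 0.5·0.5·4
= 4.25

E[P2] = 3.25 (similar calculation)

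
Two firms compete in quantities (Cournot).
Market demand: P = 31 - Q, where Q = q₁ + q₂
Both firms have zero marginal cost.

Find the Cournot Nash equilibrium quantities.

q₁* = q₂* = 10.33; P* = 10.33

Work:
Profit: π_i = P·q_i = (a - q_i - q_j)·q_i
FOC: ∂π_i/∂q_i = a - 2q_i - q_j = 0
Reaction function: q_i = (31 - q_j)/2
Symmetry: q* = 31/3 = 10.33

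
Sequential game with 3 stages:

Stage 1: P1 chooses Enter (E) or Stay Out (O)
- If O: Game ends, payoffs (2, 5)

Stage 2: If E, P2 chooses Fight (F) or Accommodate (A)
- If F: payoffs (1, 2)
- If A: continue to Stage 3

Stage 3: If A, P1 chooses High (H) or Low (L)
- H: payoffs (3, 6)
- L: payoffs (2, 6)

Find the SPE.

SPE: (E, A, H); Outcome (3, 6)

Work:
Stage 3: P1 chooses H (3 vs 2)
Stage 2: P2: F->2, A->6 (anticipating H). Choose A
Stage 1: P1: O->2, E->3 (anticipating A, H). Choose E
SPE path: E -> A -> H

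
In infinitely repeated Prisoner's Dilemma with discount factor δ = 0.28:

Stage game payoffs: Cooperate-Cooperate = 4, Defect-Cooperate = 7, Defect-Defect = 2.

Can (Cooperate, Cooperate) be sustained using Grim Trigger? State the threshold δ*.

δ* = 0.6; since δ = 0.28 < 0.6, cooperation cannot be sustained

Work:
For Grim Trigger:
Cooperate forever: 4/(1-δ)
Defect then punished: 7 + 2·δ/(1-δ)
Need: 4/(1-δ) ≥ 7 + 2·δ/(1-δ)
Solving: δ ≥ (T-R)/(T-P) = (7-4)/(7-2) = 0.6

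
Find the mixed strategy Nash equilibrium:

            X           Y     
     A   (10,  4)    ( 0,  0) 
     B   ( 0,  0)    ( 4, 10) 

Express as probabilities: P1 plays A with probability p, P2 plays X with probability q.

p = 0.7143, q = 0.2857

Work:
Find probabilities that make opponent indifferent:
P2 chooses q to make P1 indifferent between A and B
P1 chooses p to make P2 indifferent between X and Y
Mixed NE: P1 plays (A: 0.7143, B: 0.2857), P2 plays (X: 0.2857, Y: 0.7143)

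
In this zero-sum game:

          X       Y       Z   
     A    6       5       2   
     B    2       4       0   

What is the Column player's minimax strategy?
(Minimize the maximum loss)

Column should play Z, value = 2

Work:
Column player minimizes Row's maximum payoff:
Column X: max payoff to Row = 6
Column Y: max payoff to Row = 5
Column Z: max payoff to Row = 2
Minimum is 2, achieved by column Z.
Minimax strategy: Z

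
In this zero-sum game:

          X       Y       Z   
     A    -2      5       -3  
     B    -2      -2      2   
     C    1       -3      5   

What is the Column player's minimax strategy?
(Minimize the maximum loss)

Column should play X, value = 1

Work:
Column player minimizes Row's maximum payoff:
Column X: max payoff to Row = 1
Column Y: max payoff to Row = 5
Column Z: max payoff to Row = 5
Minimum is 1, achieved by column X.
Minimax strategy: X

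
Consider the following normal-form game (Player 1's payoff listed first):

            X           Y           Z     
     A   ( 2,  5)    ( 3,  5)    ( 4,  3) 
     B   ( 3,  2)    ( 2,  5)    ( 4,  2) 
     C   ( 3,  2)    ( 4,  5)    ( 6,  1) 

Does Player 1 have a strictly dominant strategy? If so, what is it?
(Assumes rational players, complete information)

No strictly dominant strategy exists for Player 1

Work:
A strategy strictly dominates another if it gives a strictly higher payoff against every opponent action. Compare each pair of P1's strategies column-by-column:
  A vs B: [2 vs 3, 3 vs 2, 4 vs 4] → A does not strictly dominate B (column X: 2 ≤ 3)
  A vs C: [2 vs 3, 3 vs 4, 4 vs 6] → A does not strictly dominate C (column X: 2 ≤ 3)
  B vs A: [3 vs 2, 2 vs 3, 4 vs 4] → B does not strictly dominate A (column Y: 2 ≤ 3)
  B vs C: [3 vs 3, 2 vs 4, 4 vs 6] → B does not strictly dominate C (column X: 3 ≤ 3)
  C vs A: [3 vs 2, 4 vs 3, 6 vs 4] → C strictly dominates A
  C vs B: [3 vs 3, 4 vs 2, 6 vs 4] → C does not strictly dominate B (column X: 3 ≤ 3)
No single strategy strictly dominates all others → no strictly dominant strategy.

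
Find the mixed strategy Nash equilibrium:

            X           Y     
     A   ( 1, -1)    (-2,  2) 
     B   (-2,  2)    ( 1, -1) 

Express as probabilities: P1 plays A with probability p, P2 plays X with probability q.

p = 0.5, q = 0.5

Work:
Find probabilities that make opponent indifferent:
P2 chooses q to make P1 indifferent between A and B
P1 chooses p to make P2 indifferent between X and Y
Mixed NE: P1 plays (A: 0.5, B: 0.5), P2 plays (X: 0.5, Y: 0.5)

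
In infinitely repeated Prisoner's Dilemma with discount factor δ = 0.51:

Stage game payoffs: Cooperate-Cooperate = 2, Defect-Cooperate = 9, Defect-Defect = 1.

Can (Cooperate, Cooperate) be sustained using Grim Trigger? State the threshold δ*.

δ* = 0.875; since δ = 0.51 < 0.875, cooperation cannot be sustained

Work:
For Grim Trigger:
Cooperate forever: 2/(1-δ)
Defect then punished: 9 + 1·δ/(1-δ)
Need: 2/(1-δ) ≥ 9 + 1·δ/(1-δ)
Solving: δ ≥ (T-R)/(T-P) = (9-2)/(9-1) = 0.875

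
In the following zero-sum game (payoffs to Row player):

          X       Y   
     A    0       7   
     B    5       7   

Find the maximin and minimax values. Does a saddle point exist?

Maximin = 5, Minimax = 5, Saddle: True

Work:
Row minimums: [0, 5] → maximin = 5
Column maximums: [5, 7] → minimax = 5
Saddle point exists! Game value = 5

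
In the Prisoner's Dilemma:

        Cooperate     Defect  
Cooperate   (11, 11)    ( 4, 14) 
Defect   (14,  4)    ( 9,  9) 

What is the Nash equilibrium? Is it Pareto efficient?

(Defect, Defect) is NE; not Pareto efficient

Work:
Defect dominates Cooperate for both players:
If P2 cooperates: Defect (14) > Cooperate (11)
If P2 defects: Defect (9) > Cooperate (4)
NE: (Defect, Defect) with payoff (9, 9)
But (Cooperate, Cooperate) = (11, 11) Pareto dominates (9, 9)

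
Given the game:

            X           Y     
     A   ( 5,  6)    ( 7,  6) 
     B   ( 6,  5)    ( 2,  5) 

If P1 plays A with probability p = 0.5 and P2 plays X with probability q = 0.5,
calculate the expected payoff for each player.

E[P1] = 5.0, E[P2] = 5.5

Work:
E[P1] = p·q·π₁(A,X) + p·(1-q)·π₁(A,Y) + (1-p)·q·π₁(B,X) + (1-p)·(1-q)·π₁(B,Y)
= 0.5·0.5·5 + 0.5·0.5·7 + 0.5·0.5·6 + 0.5·0.5·2
= 5.0

E[P2] = 5.5 (similar calculation)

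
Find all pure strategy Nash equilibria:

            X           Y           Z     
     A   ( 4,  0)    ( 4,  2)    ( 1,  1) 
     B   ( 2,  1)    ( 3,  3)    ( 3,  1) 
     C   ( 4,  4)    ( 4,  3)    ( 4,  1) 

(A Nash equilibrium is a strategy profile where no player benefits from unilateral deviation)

Nash equilibrium: (A, Y), (C, X)

Work:
Best responses:
  P1 vs X: payoffs [4, 2, 4] → best response A/C (payoff 4)
  P1 vs Y: payoffs [4, 3, 4] → best response A/C (payoff 4)
  P1 vs Z: payoffs [1, 3, 4] → best response C (payoff 4)
  P2 vs A: payoffs [0, 2, 1] → best response Y (payoff 2)
  P2 vs B: payoffs [1, 3, 1] → best response Y (payoff 3)
  P2 vs C: payoffs [4, 3, 1] → best response X (payoff 4)
Mutual best responses: (A,Y), (C,X) → Nash equilibria.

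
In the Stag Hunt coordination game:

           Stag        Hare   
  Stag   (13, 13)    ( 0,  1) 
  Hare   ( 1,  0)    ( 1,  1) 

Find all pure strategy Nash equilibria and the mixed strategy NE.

Pure NE: (Stag, Stag) and (Hare, Hare); Mixed NE: p = 0.0769, q = 0.0769

Work:
Check pure NE:
(Stag, Stag): (13, 13) - no unilateral deviation beneficial
(Hare, Hare): (1, 1) - no unilateral deviation beneficial
Mixed NE: P1 plays Stag with p = 0.0769, P2 plays Stag with q = 0.0769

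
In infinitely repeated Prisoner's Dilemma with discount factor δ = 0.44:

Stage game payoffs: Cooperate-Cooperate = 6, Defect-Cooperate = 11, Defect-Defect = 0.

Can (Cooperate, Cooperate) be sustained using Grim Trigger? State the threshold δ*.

δ* = 0.4545; since δ = 0.44 < 0.4545, cooperation cannot be sustained

Work:
For Grim Trigger:
Cooperate forever: 6/(1-δ)
Defect then punished: 11 + 0·δ/(1-δ)
Need: 6/(1-δ) ≥ 11 + 0·δ/(1-δ)
Solving: δ ≥ (T-R)/(T-P) = (11-6)/(11-0) = 0.4545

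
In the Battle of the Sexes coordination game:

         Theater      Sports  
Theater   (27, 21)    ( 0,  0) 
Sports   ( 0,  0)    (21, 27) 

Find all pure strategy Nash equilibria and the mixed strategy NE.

Pure NE: (Theater, Theater) and (Sports, Sports); Mixed NE: p = 0.5625, q = 0.4375

Work:
Check pure NE:
(Theater, Theater): (27, 21) - no unilateral deviation beneficial
(Sports, Sports): (21, 27) - no unilateral deviation beneficial
Mixed NE: P1 plays Theater with p = 0.5625, P2 plays Theater with q = 0.4375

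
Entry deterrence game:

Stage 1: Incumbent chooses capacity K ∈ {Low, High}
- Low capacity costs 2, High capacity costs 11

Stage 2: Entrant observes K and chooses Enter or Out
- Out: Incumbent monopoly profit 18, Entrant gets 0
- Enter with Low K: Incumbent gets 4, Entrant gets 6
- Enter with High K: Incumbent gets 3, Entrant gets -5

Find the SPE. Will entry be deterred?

SPE: (High, Enter|Low, Out|High); Entry deterred. Incumbent net profit = 7

Work:
After Low K: Entrant enters (6 > 0)
After High K: Entrant stays out (-5 < 0)
Incumbent: Low → 4−2=2, High → 18−11=7
Incumbent chooses High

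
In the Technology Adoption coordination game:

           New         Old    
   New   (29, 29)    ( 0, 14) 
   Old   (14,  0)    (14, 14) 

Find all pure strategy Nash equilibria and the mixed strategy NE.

Pure NE: (New, New) and (Old, Old); Mixed NE: p = 0.4828, q = 0.4828

Work:
Check pure NE:
(New, New): (29, 29) - no unilateral deviation beneficial
(Old, Old): (14, 14) - no unilateral deviation beneficial
Mixed NE: P1 plays New with p = 0.4828, P2 plays New with q = 0.4828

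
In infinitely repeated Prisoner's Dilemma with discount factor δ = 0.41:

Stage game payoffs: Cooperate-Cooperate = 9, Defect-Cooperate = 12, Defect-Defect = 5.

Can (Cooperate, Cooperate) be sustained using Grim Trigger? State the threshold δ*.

δ* = 0.4286; since δ = 0.41 < 0.4286, cooperation cannot be sustained

Work:
For Grim Trigger:
Cooperate forever: 9/(1-δ)
Defect then punished: 12 + 5·δ/(1-δ)
Need: 9/(1-δ) ≥ 12 + 5·δ/(1-δ)
Solving: δ ≥ (T-R)/(T-P) = (12-9)/(12-5) = 0.4286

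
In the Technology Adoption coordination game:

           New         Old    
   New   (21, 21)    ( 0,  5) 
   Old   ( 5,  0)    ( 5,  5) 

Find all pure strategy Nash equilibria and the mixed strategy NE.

Pure NE: (New, New) and (Old, Old); Mixed NE: p = 0.2381, q = 0.2381

Work:
Check pure NE:
(New, New): (21, 21) - no unilateral deviation beneficial
(Old, Old): (5, 5) - no unilateral deviation beneficial
Mixed NE: P1 plays New with p = 0.2381, P2 plays New with q = 0.2381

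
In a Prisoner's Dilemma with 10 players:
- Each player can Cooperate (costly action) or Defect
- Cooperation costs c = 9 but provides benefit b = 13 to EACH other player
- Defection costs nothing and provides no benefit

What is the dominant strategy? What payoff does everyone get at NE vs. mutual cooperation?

Dominant: Defect; NE payoff = 0; Coop payoff = 108

Work:
Defect dominates (saves cost c = 9, benefit to others is external)
NE: All defect → everyone gets 0
If all cooperate: each receives (9)×13 - 9 = 108
Social dilemma: 108 > 0 but NE gives 0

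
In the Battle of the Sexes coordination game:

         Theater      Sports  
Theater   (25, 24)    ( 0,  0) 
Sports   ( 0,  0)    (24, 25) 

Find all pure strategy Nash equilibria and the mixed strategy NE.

Pure NE: (Theater, Theater) and (Sports, Sports); Mixed NE: p = 0.5102, q = 0.4898

Work:
Check pure NE:
(Theater, Theater): (25, 24) - no unilateral deviation beneficial
(Sports, Sports): (24, 25) - no unilateral deviation beneficial
Mixed NE: P1 plays Theater with p = 0.5102, P2 plays Theater with q = 0.4898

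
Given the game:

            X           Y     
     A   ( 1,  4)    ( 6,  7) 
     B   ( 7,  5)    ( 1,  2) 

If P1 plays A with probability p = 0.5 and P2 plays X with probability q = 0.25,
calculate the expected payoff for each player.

E[P1] = 3.625, E[P2] = 4.5

Work:
E[P1] = p·q·π₁(A,X) + p·(1-q)·π₁(A,Y) + (1-p)·q·π₁(B,X) + (1-p)·(1-q)·π₁(B,Y)
= 0.5·0.25·1 + 0.5·0.75·6 + 0.5·0.25·7 + 0.5·0.75·1
= 3.625

E[P2] = 4.5 (similar calculation)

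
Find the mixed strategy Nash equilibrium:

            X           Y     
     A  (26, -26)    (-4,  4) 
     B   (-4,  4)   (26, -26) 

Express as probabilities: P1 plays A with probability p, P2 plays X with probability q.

p = 0.5, q = 0.5

Work:
Find probabilities that make opponent indifferent:
P2 chooses q to make P1 indifferent between A and B
P1 chooses p to make P2 indifferent between X and Y
Mixed NE: P1 plays (A: 0.5, B: 0.5), P2 plays (X: 0.5, Y: 0.5)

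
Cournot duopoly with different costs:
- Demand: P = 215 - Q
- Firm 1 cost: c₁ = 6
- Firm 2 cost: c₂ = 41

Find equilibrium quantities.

q₁* = 81.33, q₂* = 46.33

Work:
Reaction: q₁ = (215 - 6 - q₂)/2
Reaction: q₂ = (215 - 41 - q₁)/2
Solve simultaneously:
q₁* = (215 - 2×6 + 41)/3 = 81.33
q₂* = (215 - 2×41 + 6)/3 = 46.33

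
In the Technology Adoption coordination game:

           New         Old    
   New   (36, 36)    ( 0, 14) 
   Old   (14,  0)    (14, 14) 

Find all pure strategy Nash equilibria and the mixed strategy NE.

Pure NE: (New, New) and (Old, Old); Mixed NE: p = 0.3889, q = 0.3889

Work:
Check pure NE:
(New, New): (36, 36) - no unilateral deviation beneficial
(Old, Old): (14, 14) - no unilateral deviation beneficial
Mixed NE: P1 plays New with p = 0.3889, P2 plays New with q = 0.3889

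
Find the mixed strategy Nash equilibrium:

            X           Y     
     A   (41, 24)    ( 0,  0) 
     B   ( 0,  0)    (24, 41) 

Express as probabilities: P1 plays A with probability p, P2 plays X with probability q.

p = 0.6308, q = 0.3692

Work:
Find probabilities that make opponent indifferent:
P2 chooses q to make P1 indifferent between A and B
P1 chooses p to make P2 indifferent between X and Y
Mixed NE: P1 plays (A: 0.6308, B: 0.3692), P2 plays (X: 0.3692, Y: 0.6308)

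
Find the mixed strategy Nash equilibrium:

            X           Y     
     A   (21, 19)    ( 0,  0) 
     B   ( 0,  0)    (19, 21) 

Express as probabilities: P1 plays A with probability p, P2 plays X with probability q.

p = 0.525, q = 0.475

Work:
Find probabilities that make opponent indifferent:
P2 chooses q to make P1 indifferent between A and B
P1 chooses p to make P2 indifferent between X and Y
Mixed NE: P1 plays (A: 0.525, B: 0.475), P2 plays (X: 0.475, Y: 0.525)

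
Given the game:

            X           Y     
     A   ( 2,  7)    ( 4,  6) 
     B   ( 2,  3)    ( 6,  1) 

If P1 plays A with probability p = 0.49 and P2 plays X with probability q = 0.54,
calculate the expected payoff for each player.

E[P1] = 3.3892, E[P2] = 4.2654

Work:
E[P1] = p·q·π₁(A,X) + p·(1-q)·π₁(A,Y) + (1-p)·q·π₁(B,X) + (1-p)·(1-q)·π₁(B,Y)
= 0.49·0.54·2 + 0.49·0.46·4 + 0.51·0.54·2 + 0.51·0.46·6
= 3.3892

E[P2] = 4.2654 (similar calculation)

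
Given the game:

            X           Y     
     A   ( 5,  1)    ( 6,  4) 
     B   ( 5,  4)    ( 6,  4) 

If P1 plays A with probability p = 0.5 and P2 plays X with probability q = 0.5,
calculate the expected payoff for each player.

E[P1] = 5.5, E[P2] = 3.25

Work:
E[P1] = p·q·π₁(A,X) + p·(1-q)·π₁(A,Y) + (1-p)·q·π₁(B,X) + (1-p)·(1-q)·π₁(B,Y)
= 0.5·0.5·5 + 0.5·0.5·6 + 0.5·0.5·5 + 0.5·0.5·6
= 5.5

E[P2] = 3.25 (similar calculation)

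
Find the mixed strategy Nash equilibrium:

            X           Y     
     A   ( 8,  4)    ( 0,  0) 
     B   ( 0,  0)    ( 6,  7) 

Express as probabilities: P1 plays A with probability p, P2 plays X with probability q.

p = 0.6364, q = 0.4286

Work:
Find probabilities that make opponent indifferent:
P2 chooses q to make P1 indifferent between A and B
P1 chooses p to make P2 indifferent between X and Y
Mixed NE: P1 plays (A: 0.6364, B: 0.3636), P2 plays (X: 0.4286, Y: 0.5714)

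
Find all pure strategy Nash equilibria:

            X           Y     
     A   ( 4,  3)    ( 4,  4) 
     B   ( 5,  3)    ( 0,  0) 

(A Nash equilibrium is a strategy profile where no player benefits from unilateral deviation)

Nash equilibrium: (A, Y), (B, X)

Work:
Best responses:
  P1 vs X: payoffs [4, 5] → best response B (payoff 5)
  P1 vs Y: payoffs [4, 0] → best response A (payoff 4)
  P2 vs A: payoffs [3, 4] → best response Y (payoff 4)
  P2 vs B: payoffs [3, 0] → best response X (payoff 3)
Mutual best responses: (A,Y), (B,X) → Nash equilibria.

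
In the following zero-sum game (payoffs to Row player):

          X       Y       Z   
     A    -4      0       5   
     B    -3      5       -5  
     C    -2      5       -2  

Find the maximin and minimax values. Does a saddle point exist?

Maximin = -2, Minimax = -2, Saddle: True

Work:
Row minimums: [-4, -5, -2] → maximin = -2
Column maximums: [-2, 5, 5] → minimax = -2
Saddle point exists! Game value = -2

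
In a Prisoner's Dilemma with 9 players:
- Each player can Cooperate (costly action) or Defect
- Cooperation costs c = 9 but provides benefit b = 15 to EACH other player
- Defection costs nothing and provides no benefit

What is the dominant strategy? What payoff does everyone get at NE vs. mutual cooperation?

Dominant: Defect; NE payoff = 0; Coop payoff = 111

Work:
Defect dominates (saves cost c = 9, benefit to others is external)
NE: All defect → everyone gets 0
If all cooperate: each receives (8)×15 - 9 = 111
Social dilemma: 111 > 0 but NE gives 0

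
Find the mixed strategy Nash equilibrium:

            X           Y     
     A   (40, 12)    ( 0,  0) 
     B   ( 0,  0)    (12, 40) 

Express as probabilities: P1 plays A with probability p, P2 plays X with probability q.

p = 0.7692, q = 0.2308

Work:
Find probabilities that make opponent indifferent:
P2 chooses q to make P1 indifferent between A and B
P1 chooses p to make P2 indifferent between X and Y
Mixed NE: P1 plays (A: 0.7692, B: 0.2308), P2 plays (X: 0.2308, Y: 0.7692)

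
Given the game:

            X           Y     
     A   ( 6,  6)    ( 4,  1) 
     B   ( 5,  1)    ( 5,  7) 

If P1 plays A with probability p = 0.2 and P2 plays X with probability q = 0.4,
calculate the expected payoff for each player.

E[P1] = 4.96, E[P2] = 4.28

Work:
E[P1] = p·q·π₁(A,X) + p·(1-q)·π₁(A,Y) + (1-p)·q·π₁(B,X) + (1-p)·(1-q)·π₁(B,Y)
= 0.2·0.4·6 + 0.2·0.6·4 + 0.8·0.4·5 + 0.8·0.6·5
= 4.96

E[P2] = 4.28 (similar calculation)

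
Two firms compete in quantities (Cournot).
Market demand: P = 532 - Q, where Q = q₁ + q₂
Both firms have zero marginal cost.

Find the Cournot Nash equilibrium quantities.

q₁* = q₂* = 177.33; P* = 177.33

Work:
Profit: π_i = P·q_i = (a - q_i - q_j)·q_i
FOC: ∂π_i/∂q_i = a - 2q_i - q_j = 0
Reaction function: q_i = (532 - q_j)/2
Symmetry: q* = 532/3 = 177.33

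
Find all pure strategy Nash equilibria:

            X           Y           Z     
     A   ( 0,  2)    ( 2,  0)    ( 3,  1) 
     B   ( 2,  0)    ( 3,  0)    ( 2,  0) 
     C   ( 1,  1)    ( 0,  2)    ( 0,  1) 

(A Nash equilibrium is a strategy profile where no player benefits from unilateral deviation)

Nash equilibrium: (B, X), (B, Y)

Work:
Best responses:
  P1 vs X: payoffs [0, 2, 1] → best response B (payoff 2)
  P1 vs Y: payoffs [2, 3, 0] → best response B (payoff 3)
  P1 vs Z: payoffs [3, 2, 0] → best response A (payoff 3)
  P2 vs A: payoffs [2, 0, 1] → best response X (payoff 2)
  P2 vs B: payoffs [0, 0, 0] → best response X/Y/Z (payoff 0)
  P2 vs C: payoffs [1, 2, 1] → best response Y (payoff 2)
Mutual best responses: (B,X), (B,Y) → Nash equilibria.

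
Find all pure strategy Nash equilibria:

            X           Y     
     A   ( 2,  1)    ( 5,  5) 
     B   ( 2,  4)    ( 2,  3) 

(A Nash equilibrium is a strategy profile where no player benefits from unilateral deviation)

Nash equilibrium: (A, Y), (B, X)

Work:
Best responses:
  P1 vs X: payoffs [2, 2] → best response A/B (payoff 2)
  P1 vs Y: payoffs [5, 2] → best response A (payoff 5)
  P2 vs A: payoffs [1, 5] → best response Y (payoff 5)
  P2 vs B: payoffs [4, 3] → best response X (payoff 4)
Mutual best responses: (A,Y), (B,X) → Nash equilibria.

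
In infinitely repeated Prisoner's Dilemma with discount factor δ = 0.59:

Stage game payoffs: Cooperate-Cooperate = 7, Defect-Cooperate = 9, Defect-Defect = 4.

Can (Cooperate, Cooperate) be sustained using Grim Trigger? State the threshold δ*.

δ* = 0.4; since δ = 0.59 ≥ 0.4, cooperation can be sustained

Work:
For Grim Trigger:
Cooperate forever: 7/(1-δ)
Defect then punished: 9 + 4·δ/(1-δ)
Need: 7/(1-δ) ≥ 9 + 4·δ/(1-δ)
Solving: δ ≥ (T-R)/(T-P) = (9-7)/(9-4) = 0.4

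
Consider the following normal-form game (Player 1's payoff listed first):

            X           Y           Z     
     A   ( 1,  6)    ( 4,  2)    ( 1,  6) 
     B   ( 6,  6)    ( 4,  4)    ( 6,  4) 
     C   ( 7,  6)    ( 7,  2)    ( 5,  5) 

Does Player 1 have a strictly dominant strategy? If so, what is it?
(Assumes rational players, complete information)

No strictly dominant strategy exists for Player 1

Work:
A strategy strictly dominates another if it gives a strictly higher payoff against every opponent action. Compare each pair of P1's strategies column-by-column:
  A vs B: [1 vs 6, 4 vs 4, 1 vs 6] → A does not strictly dominate B (column X: 1 ≤ 6)
  A vs C: [1 vs 7, 4 vs 7, 1 vs 5] → A does not strictly dominate C (column X: 1 ≤ 7)
  B vs A: [6 vs 1, 4 vs 4, 6 vs 1] → B does not strictly dominate A (column Y: 4 ≤ 4)
  B vs C: [6 vs 7, 4 vs 7, 6 vs 5] → B does not strictly dominate C (column X: 6 ≤ 7)
  C vs A: [7 vs 1, 7 vs 4, 5 vs 1] → C strictly dominates A
  C vs B: [7 vs 6, 7 vs 4, 5 vs 6] → C does not strictly dominate B (column Z: 5 ≤ 6)
No single strategy strictly dominates all others → no strictly dominant strategy.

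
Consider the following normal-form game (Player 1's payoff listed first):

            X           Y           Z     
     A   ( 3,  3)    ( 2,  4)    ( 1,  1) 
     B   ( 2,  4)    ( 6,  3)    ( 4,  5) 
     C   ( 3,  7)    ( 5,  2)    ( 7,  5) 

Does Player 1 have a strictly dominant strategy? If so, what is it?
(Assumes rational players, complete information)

No strictly dominant strategy exists for Player 1

Work:
A strategy strictly dominates another if it gives a strictly higher payoff against every opponent action. Compare each pair of P1's strategies column-by-column:
  A vs B: [3 vs 2, 2 vs 6, 1 vs 4] → A does not strictly dominate B (column Y: 2 ≤ 6)
  A vs C: [3 vs 3, 2 vs 5, 1 vs 7] → A does not strictly dominate C (column X: 3 ≤ 3)
  B vs A: [2 vs 3, 6 vs 2, 4 vs 1] → B does not strictly dominate A (column X: 2 ≤ 3)
  B vs C: [2 vs 3, 6 vs 5, 4 vs 7] → B does not strictly dominate C (column X: 2 ≤ 3)
  C vs A: [3 vs 3, 5 vs 2, 7 vs 1] → C does not strictly dominate A (column X: 3 ≤ 3)
  C vs B: [3 vs 2, 5 vs 6, 7 vs 4] → C does not strictly dominate B (column Y: 5 ≤ 6)
No single strategy strictly dominates all others → no strictly dominant strategy.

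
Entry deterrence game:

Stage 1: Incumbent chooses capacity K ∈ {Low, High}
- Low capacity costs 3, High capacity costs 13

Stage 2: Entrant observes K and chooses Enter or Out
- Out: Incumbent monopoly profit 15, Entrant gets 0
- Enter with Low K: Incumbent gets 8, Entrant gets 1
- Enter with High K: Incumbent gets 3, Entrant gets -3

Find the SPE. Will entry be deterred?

SPE: (Low, Enter|Low, Out|High); Entry not deterred. Incumbent net profit = 5, Entrant gets 1

Work:
After Low K: Entrant enters (1 > 0)
After High K: Entrant stays out (-3 < 0)
Incumbent: Low → 8−3=5, High → 15−13=2
Incumbent chooses Low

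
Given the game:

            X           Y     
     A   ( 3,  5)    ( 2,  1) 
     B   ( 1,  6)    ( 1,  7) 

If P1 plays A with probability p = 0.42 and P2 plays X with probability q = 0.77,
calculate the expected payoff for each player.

E[P1] = 1.7434, E[P2] = 5.327

Work:
E[P1] = p·q·π₁(A,X) + p·(1-q)·π₁(A,Y) + (1-p)·q·π₁(B,X) + (1-p)·(1-q)·π₁(B,Y)
= 0.42·0.77·3 + 0.42·0.23·2 + 0.58·0.77·1 + 0.58·0.23·1
= 1.7434

E[P2] = 5.327 (similar calculation)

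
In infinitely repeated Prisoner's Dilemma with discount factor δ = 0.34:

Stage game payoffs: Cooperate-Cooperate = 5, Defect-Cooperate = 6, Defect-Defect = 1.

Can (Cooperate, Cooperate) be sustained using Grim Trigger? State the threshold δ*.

δ* = 0.2; since δ = 0.34 ≥ 0.2, cooperation can be sustained

Work:
For Grim Trigger:
Cooperate forever: 5/(1-δ)
Defect then punished: 6 + 1·δ/(1-δ)
Need: 5/(1-δ) ≥ 6 + 1·δ/(1-δ)
Solving: δ ≥ (T-R)/(T-P) = (6-5)/(6-1) = 0.2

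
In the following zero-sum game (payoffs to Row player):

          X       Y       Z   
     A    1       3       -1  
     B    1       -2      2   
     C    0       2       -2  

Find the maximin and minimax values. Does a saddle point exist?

Maximin = -1, Minimax = 1, Saddle: False

Work:
Row minimums: [-1, -2, -2] → maximin = -1
Column maximums: [1, 3, 2] → minimax = 1
No saddle point (maximin ≠ minimax). Mixed strategy needed.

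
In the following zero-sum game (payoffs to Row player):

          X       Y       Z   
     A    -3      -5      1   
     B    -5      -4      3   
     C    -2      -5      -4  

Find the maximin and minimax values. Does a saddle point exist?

Maximin = -5, Minimax = -4, Saddle: False

Work:
Row minimums: [-5, -5, -5] → maximin = -5
Column maximums: [-2, -4, 3] → minimax = -4
No saddle point (maximin ≠ minimax). Mixed strategy needed.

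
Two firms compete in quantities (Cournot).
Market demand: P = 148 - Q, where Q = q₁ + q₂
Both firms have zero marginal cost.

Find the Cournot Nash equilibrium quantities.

q₁* = q₂* = 49.33; P* = 49.33

Work:
Profit: π_i = P·q_i = (a - q_i - q_j)·q_i
FOC: ∂π_i/∂q_i = a - 2q_i - q_j = 0
Reaction function: q_i = (148 - q_j)/2
Symmetry: q* = 148/3 = 49.33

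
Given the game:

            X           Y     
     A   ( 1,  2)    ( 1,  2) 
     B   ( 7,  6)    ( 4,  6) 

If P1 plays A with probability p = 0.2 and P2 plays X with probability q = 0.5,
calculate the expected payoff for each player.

E[P1] = 4.6, E[P2] = 5.2

Work:
E[P1] = p·q·π₁(A,X) + p·(1-q)·π₁(A,Y) + (1-p)·q·π₁(B,X) + (1-p)·(1-q)·π₁(B,Y)
= 0.2·0.5·1 + 0.2·0.5·1 + 0.8·0.5·7 + 0.8·0.5·4
= 4.6

E[P2] = 5.2 (similar calculation)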